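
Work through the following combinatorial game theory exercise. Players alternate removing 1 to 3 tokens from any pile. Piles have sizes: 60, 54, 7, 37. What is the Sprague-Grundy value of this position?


Subtraction set: {1, 2, 3}
For this subtraction set, G(n) = n mod 4 (period = max + 1 = 4).
Pile 1 (size 60): G(60) = 60 mod 4 = 0
Pile 2 (size 54): G(54) = 54 mod 4 = 2
Pile 3 (size 7): G(7) = 7 mod 4 = 3
Pile 4 (size 37): G(37) = 37 mod 4 = 1
Total Grundy value = XOR of all: 0 XOR 2 XOR 3 XOR 1 = 0

0


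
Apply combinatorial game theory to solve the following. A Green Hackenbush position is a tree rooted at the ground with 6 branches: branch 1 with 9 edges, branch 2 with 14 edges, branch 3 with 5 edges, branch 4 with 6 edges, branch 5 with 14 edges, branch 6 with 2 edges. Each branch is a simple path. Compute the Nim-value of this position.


The tree has 6 branches from the ground vertex.
In Green Hackenbush, the Nim-value of a simple path of length k is k.
Branch 1: length 9, Nim-value = 9
Branch 2: length 14, Nim-value = 14
Branch 3: length 5, Nim-value = 5
Branch 4: length 6, Nim-value = 6
Branch 5: length 14, Nim-value = 14
Branch 6: length 2, Nim-value = 2
Total Nim-value = XOR of all branch values:
0 XOR 9 = 9
9 XOR 14 = 7
7 XOR 5 = 2
2 XOR 6 = 4
4 XOR 14 = 10
10 XOR 2 = 8
Nim-value of the tree = 8

8


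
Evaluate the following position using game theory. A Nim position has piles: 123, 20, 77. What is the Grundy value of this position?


We need the XOR (exclusive or) of all pile sizes.
After XOR-ing pile 1 (size 123): 0 XOR 123 = 123
After XOR-ing pile 2 (size 20): 123 XOR 20 = 111
After XOR-ing pile 3 (size 77): 111 XOR 77 = 34
The Nim-value of this position is 34.

34


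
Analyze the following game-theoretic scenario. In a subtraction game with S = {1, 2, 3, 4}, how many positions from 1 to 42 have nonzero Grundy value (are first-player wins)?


Subtraction set S = {1, 2, 3, 4}, so G(n) = n mod 5.
G(n) = 0 when n is a multiple of 5.
Multiples of 5 in [1, 42]: 8
N-positions (nonzero Grundy) = 42 - 8 = 34

34


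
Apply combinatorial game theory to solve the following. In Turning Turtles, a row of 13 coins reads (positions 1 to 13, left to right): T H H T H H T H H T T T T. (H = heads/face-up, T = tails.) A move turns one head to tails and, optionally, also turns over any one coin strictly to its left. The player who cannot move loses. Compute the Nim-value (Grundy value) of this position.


Coins: T H H T H H T H H T T T T
Key fact: a single head at position k behaves exactly like a Nim heap of size k (turning it to T and optionally flipping a coin at j < k corresponds to moving the heap from k to j, or to 0), and heads combine as a disjunctive sum (two heads at the same place would cancel, matching j XOR j = 0). So the Nim-value is the XOR of the 1-indexed positions of the heads.
Face-up positions (1-indexed): [2, 3, 5, 6, 8, 9]
XOR 0 with 2: 0 XOR 2 = 2
XOR 2 with 3: 2 XOR 3 = 1
XOR 1 with 5: 1 XOR 5 = 4
XOR 4 with 6: 4 XOR 6 = 2
XOR 2 with 8: 2 XOR 8 = 10
XOR 10 with 9: 10 XOR 9 = 3
Nim-value = 3

3


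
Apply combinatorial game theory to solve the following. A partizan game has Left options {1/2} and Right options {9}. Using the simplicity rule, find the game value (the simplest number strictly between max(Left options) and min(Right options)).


Left options: {1/2}, max = 1/2
Right options: {9}, min = 9
All options are numbers and max(Left) < min(Right), so by the simplicity theorem the value is the simplest (earliest-born) number strictly between 1/2 and 9.
Integers 1 through 8 all lie strictly between 1/2 and 9.
Among integers, the simplest (lowest birthday = smallest |n|; 0 is born on day 0, +-n on day n) is 1.
No non-integer in the interval can be simpler: if x is a non-integer in the interval, then floor(x) or ceil(x) also lies in the interval (the interval contains an integer), and both are proper prefixes of x's sign expansion, i.e. born earlier. So the game value is 1.
Game value = 1

1


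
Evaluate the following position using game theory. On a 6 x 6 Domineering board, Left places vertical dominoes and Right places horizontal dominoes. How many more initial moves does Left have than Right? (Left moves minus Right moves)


Board is 6 x 6 (rows x cols).
Left (vertical) placements: (rows-1) * cols = 5 * 6 = 30
Right (horizontal) placements: rows * (cols-1) = 6 * 5 = 30
Advantage = Left - Right = 30 - 30 = 0

0


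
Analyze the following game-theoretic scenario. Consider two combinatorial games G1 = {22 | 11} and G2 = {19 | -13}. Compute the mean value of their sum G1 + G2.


G1 = {22 | 11}, G2 = {19 | -13}
Each is a switch {a | b} with numbers a > b; its mean value is (a + b)/2, and mean value is additive over game sums: m(G1 + G2) = m(G1) + m(G2).
Mean of G1 = (22 + (11))/2 = 33/2 = 33/2
Mean of G2 = (19 + (-13))/2 = 6/2 = 3
Mean of G1 + G2 = 33/2 + 3 = 39/2

39/2


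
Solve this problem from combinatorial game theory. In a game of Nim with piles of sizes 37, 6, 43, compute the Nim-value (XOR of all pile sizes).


We need the XOR (exclusive or) of all pile sizes.
After XOR-ing pile 1 (size 37): 0 XOR 37 = 37
After XOR-ing pile 2 (size 6): 37 XOR 6 = 35
After XOR-ing pile 3 (size 43): 35 XOR 43 = 8
The Nim-value of this position is 8.

8


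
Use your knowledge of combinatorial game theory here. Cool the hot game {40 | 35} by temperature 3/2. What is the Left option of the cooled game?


Original game: {40 | 35} (a switch {a | b} with a > b).
Cooling by t (for t below the temperature (a - b)/2 = 5/2) taxes each move by t: {a | b} cooled by t is {a - t | b + t}.
Cooling amount: t = 3/2
Cooled Left option: 40 - 3/2 = 77/2
Cooled Right option: 35 + 3/2 = 73/2
Cooled game: {77/2 | 73/2}
Left option = 77/2

77/2


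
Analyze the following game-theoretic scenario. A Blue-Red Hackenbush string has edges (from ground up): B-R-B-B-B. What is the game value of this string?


Edges (from ground): B-R-B-B-B
By Berlekamp's sign-expansion rule, a Blue-Red Hackenbush stalk has the value of the surreal number whose sign sequence is the edge sequence with B -> + and R -> -.
Sign sequence: +-+++
Trace the sign expansion in the surreal number tree, starting from 0:
Edge 1: B (sign +) -> bounds (0, +inf), value = 1
Edge 2: R (sign -) -> bounds (0, 1), value = 1/2
Edge 3: B (sign +) -> bounds (1/2, 1), value = 3/4
Edge 4: B (sign +) -> bounds (3/4, 1), value = 7/8
Edge 5: B (sign +) -> bounds (7/8, 1), value = 15/16
Game value = 15/16

15/16


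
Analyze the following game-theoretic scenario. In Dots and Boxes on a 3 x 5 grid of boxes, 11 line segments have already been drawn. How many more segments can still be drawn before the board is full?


Grid: 3 x 5 boxes, i.e. 4 rows and 6 columns of dots.
Horizontal edges: (rows + 1) * cols = 4 * 5 = 20
Vertical edges: rows * (cols + 1) = 3 * 6 = 18
Total edges: 20 + 18 = 38
Edges drawn: 11
Remaining: 38 - 11 = 27

27


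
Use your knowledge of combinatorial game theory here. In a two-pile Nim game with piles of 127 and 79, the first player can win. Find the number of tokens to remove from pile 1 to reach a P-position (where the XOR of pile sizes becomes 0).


Piles: 127 and 79
Current XOR: 127 XOR 79 = 48 (non-zero, so this is an N-position).
To make the XOR zero, we need to find a move that balances the piles.
For pile 1 (size 127): target = 127 XOR 48 = 79
We reduce pile 1 from 127 to 79.
Tokens removed: 127 - 79 = 48
Verification: 79 XOR 79 = 0

48


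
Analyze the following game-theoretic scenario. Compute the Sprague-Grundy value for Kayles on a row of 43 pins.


Kayles: a move removes 1 or 2 adjacent pins from a contiguous row.
Removing pins from a row of k leaves two independent rows (a, b) with a + b = k - 1 (one pin) or a + b = k - 2 (two pins); an end removal gives a = 0.
By Sprague-Grundy, G(k) = mex{ G(a) XOR G(b) } over all these splits. G(0) = 0.
G(1): splits (0,0):0^0=0 -> mex({0}) = 1
G(2): splits (0,1):0^1=1 (0,0):0^0=0 -> mex({0, 1}) = 2
G(3): splits (0,2):0^2=2 (1,1):1^1=0 (0,1):0^1=1 -> mex({0, 1, 2}) = 3
G(4): splits (0,3):0^3=3 (1,2):1^2=3 (0,2):0^2=2 (1,1):1^1=0 -> mex({0, 2, 3}) = 1
G(5): splits (0,4):0^1=1 (1,3):1^3=2 (2,2):2^2=0 (0,3):0^3=3 (1,2):1^2=3 -> mex({0, 1, 2, 3}) = 4
G(6) = mex({0, 1, 2, 4}) = 3
G(7) = mex({0, 1, 3, 4, 5}) = 2
G(8) = mex({0, 2, 3, 5, 6}) = 1
G(9) = mex({0, 1, 2, 3, 6, 7}) = 4
G(10) = mex({0, 1, 3, 4, 5, 7}) = 2
G(11) = mex({0, 1, 2, 3, 4, 5}) = 6
G(12) = mex({0, 1, 2, 3, 5, 6, 7}) = 4
G(13) = mex({0, 2, 3, 4, 6, 7}) = 1
G(14) = mex({0, 1, 4, 5, 6, 7}) = 2
G(15) = mex({0, 1, 2, 3, 4, 5, 6}) = 7
G(16) = mex({0, 2, 3, 5, 6, 7}) = 1
G(17) = mex({0, 1, 2, 3, 5, 6, 7}) = 4
G(18) = mex({0, 1, 2, 4, 5, 6}) = 3
G(19) = mex({0, 1, 3, 4, 5, 7}) = 2
G(20) = mex({0, 2, 3, 4, 5, 6, 7}) = 1
G(21) = mex({0, 1, 2, 3, 5, 6, 7}) = 4
G(22) = mex({0, 1, 2, 3, 4, 5, 7}) = 6
G(23) = mex({0, 1, 2, 3, 4, 5, 6}) = 7
G(24) = mex({0, 1, 2, 3, 5, 6, 7}) = 4
G(25) = mex({0, 2, 3, 4, 6, 7}) = 1
G(26) = mex({0, 1, 3, 4, 5, 6, 7}) = 2
G(27) = mex({0, 1, 2, 3, 4, 5, 6, 7}) = 8
G(28) = mex({0, 1, 2, 3, 4, 6, 7, 8}) = 5
G(29) = mex({0, 1, 2, 3, 5, 6, 7, 8, 9}) = 4
G(30) = mex({0, 1, 2, 3, 4, 5, 6, 9, 10}) = 7
G(31) = mex({0, 1, 3, 4, 5, 7, 10, 11}) = 2
G(32) = mex({0, 2, 3, 4, 5, 6, 7, 9, 11}) = 1
G(33) = mex({0, 1, 2, 3, 4, 5, 6, 7, 9, 12}) = 8
G(34) = mex({0, 1, 2, 3, 4, 5, 7, 8, 11, 12}) = 6
G(35) = mex({0, 1, 2, 3, 4, 5, 6, 8, 9, 10, 11}) = 7
G(36) = mex({0, 1, 2, 3, 5, 6, 7, 9, 10}) = 4
G(37) = mex({0, 2, 3, 4, 6, 7, 9, 10, 11, 12}) = 1
G(38) = mex({0, 1, 3, 4, 5, 6, 7, 9, 10, 11, 12}) = 2
G(39) = mex({0, 1, 2, 4, 5, 6, 7, 9, 10, 12, 14}) = 3
G(40) = mex({0, 2, 3, 4, 6, 7, 11, 12, 14}) = 1
G(41) = mex({0, 1, 2, 3, 5, 6, 7, 9, 10, 11, 12}) = 4
G(42) = mex({0, 1, 2, 3, 4, 5, 6, 9, 10}) = 7
G(43) = mex({0, 1, 3, 4, 5, 7, 9, 10, 12, 15}) = 2
Therefore G(43) = 2.

2


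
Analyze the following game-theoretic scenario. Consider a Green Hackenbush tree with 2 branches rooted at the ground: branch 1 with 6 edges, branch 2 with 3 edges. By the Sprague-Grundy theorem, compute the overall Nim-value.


The tree has 2 branches from the ground vertex.
In Green Hackenbush, the Nim-value of a simple path of length k is k.
Branch 1: length 6, Nim-value = 6
Branch 2: length 3, Nim-value = 3
Total Nim-value = XOR of all branch values:
0 XOR 6 = 6
6 XOR 3 = 5
Nim-value of the tree = 5

5


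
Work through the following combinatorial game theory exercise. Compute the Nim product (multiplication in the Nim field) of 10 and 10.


Nim multiplication is bilinear over XOR: (u XOR v) * w = (u*w) XOR (v*w).
So we split each operand into its bit components and XOR the pairwise Nim products.
10 = 2 + 8 (as XOR of powers of 2).
10 = 2 + 8 (as XOR of powers of 2).
Using the standard Nim-product table on single bits:
  2*2 = 3,   2*4 = 8,   2*8 = 12,
  4*4 = 6,   4*8 = 11,  8*8 = 13,
and  1*x = x (identity), k*l = l*k (commutative).
Pairwise Nim products:
  2 * 2 = 3
  2 * 8 = 12
  8 * 2 = 12
  8 * 8 = 13
XOR them: 3 XOR 12 XOR 12 XOR 13 = 14.
Result: 10 * 10 = 14 (in Nim).

14


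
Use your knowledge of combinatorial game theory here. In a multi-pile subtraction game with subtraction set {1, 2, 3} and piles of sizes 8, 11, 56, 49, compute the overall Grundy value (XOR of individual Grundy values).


Subtraction set: {1, 2, 3}
For this subtraction set, G(n) = n mod 4 (period = max + 1 = 4).
Pile 1 (size 8): G(8) = 8 mod 4 = 0
Pile 2 (size 11): G(11) = 11 mod 4 = 3
Pile 3 (size 56): G(56) = 56 mod 4 = 0
Pile 4 (size 49): G(49) = 49 mod 4 = 1
Total Grundy value = XOR of all: 0 XOR 3 XOR 0 XOR 1 = 2

2


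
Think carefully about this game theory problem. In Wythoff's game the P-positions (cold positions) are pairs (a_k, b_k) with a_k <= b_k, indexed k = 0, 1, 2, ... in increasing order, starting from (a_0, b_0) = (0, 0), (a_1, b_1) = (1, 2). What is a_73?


By Wythoff's theorem, a_k = floor(k * phi) and b_k = floor(k * phi^2) = a_k + k, where phi = (1 + sqrt(5))/2 is the golden ratio.
phi = (1 + sqrt(5))/2 = 1.618034
k = 73
k * phi = 73 * 1.618034 = 118.116481
a_73 = floor(k * phi) = 118

118


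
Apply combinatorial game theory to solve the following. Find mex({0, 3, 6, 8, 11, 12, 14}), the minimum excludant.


Set = {0, 3, 6, 8, 11, 12, 14}
0 is in the set.
1 is NOT in the set. This is the mex.
mex = 1

1


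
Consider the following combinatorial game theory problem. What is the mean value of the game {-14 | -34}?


Game = {-14 | -34}, a switch {a | b} with numbers a > b.
Its thermograph has left wall a - t and right wall b + t, which meet at t = (a - b)/2, where both equal (a + b)/2. So the mast (mean value) is at (a + b)/2.
Mean = (-14 + (-34))/2 = -48/2 = -24

-24


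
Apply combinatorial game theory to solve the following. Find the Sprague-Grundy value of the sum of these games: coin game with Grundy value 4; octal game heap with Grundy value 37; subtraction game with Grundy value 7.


By the Sprague-Grundy theorem, the Grundy value of a sum of games is the XOR of individual Grundy values.
coin game: Grundy value = 4. Running XOR: 0 XOR 4 = 4
octal game heap: Grundy value = 37. Running XOR: 4 XOR 37 = 33
subtraction game: Grundy value = 7. Running XOR: 33 XOR 7 = 38
The combined Grundy value is 38.

38


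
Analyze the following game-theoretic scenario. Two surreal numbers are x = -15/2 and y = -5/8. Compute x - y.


x = -15/2, y = -5/8
Converting to common denominator: 8
x = -60/8, y = -5/8
x - y = -15/2 - -5/8 = -55/8

-55/8


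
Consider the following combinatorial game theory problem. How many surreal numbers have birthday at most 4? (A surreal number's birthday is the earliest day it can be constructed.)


Day 0: {|} = 0 is born. Count = 1.
Day n: the number of surreal numbers born by day n is 2^(n+1) - 1.
By day 0: 2^1 - 1 = 1
By day 1: 2^2 - 1 = 3
By day 2: 2^3 - 1 = 7
By day 3: 2^4 - 1 = 15
By day 4: 2^5 - 1 = 31
By day 4: 31 surreal numbers.

31


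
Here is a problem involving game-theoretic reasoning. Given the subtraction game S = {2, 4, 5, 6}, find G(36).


The subtraction set is S = {2, 4, 5, 6}.
G(k) = mex{ G(k - s) : s in S, s <= k }. We compute iteratively: G(0) = 0.
G(1) = mex({}) = 0
G(2) = mex({0}) = 1
G(3) = mex({0}) = 1
G(4) = mex({0, 1}) = 2
G(5) = mex({0, 1}) = 2
G(6) = mex({0, 1, 2}) = 3
G(7) = mex({0, 1, 2}) = 3
G(8) = mex({1, 2, 3}) = 0
G(9) = mex({1, 2, 3}) = 0
G(10) = mex({0, 2, 3}) = 1
G(11) = mex({0, 2, 3}) = 1
G(12) = mex({0, 1, 3}) = 2
G(13) = mex({0, 1, 3}) = 2
Observe that G(8)..G(13) = 0, 0, 1, 1, 2, 2 repeats G(0)..G(5) = 0, 0, 1, 1, 2, 2.
For k >= max(S) = 6, G(k) is determined by the previous 6 values G(k-6)..G(k-1); a window of 6 consecutive values has recurred shifted by 8, so by induction G(k + 8) = G(k) for all k >= 0: the sequence is periodic from the start with period 8.
One period: G(0..7) = 0, 0, 1, 1, 2, 2, 3, 3.
36 mod 8 = 4, so G(36) = G(4) = 2.

2


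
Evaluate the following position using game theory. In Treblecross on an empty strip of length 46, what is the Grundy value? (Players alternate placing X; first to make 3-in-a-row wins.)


Treblecross: place X on empty cells; 3-in-a-row wins.
Playing within two cells of an existing X lets the opponent win at once, so sensible play treats the cells i-2..i+2 around each X as dead. The player left with no safe cell loses, so this is a normal-play take-away game on strips of safe cells.
Placing X at cell i (0-indexed) of a strip of k safe cells leaves independent strips of sizes max(0, i-2) and max(0, k-i-3). Hence G(k) = mex{ G(max(0,i-2)) XOR G(max(0,k-i-3)) : 0 <= i < k }, with G(0) = 0.
G(1): splits (0,0):0^0=0 -> mex({0}) = 1
G(2): splits (0,0):0^0=0 -> mex({0}) = 1
G(3): splits (0,0):0^0=0 -> mex({0}) = 1
G(4): splits (0,1):0^1=1 (0,0):0^0=0 -> mex({0, 1}) = 2
G(5): splits (0,2):0^1=1 (0,1):0^1=1 (0,0):0^0=0 -> mex({0, 1}) = 2
G(6) = mex({1}) = 0
G(7) = mex({0, 1, 2}) = 3
G(8) = mex({0, 1, 2}) = 3
G(9) = mex({0, 2}) = 1
G(10) = mex({0, 2, 3}) = 1
G(11) = mex({0, 3}) = 1
G(12) = mex({1, 3}) = 0
G(13) = mex({0, 1, 2, 3}) = 4
G(14) = mex({0, 1, 2}) = 3
G(15) = mex({0, 1, 2}) = 3
G(16) = mex({0, 1, 2, 4}) = 3
G(17) = mex({0, 1, 3, 4}) = 2
G(18) = mex({0, 1, 3, 4}) = 2
G(19) = mex({0, 1, 3, 5}) = 2
G(20) = mex({0, 1, 2, 3, 5}) = 4
G(21) = mex({0, 1, 2, 3, 5}) = 4
G(22) = mex({1, 2, 6}) = 0
G(23) = mex({0, 1, 2, 3, 4, 6}) = 5
G(24) = mex({0, 1, 2, 3, 4}) = 5
G(25) = mex({0, 1, 3, 4, 7}) = 2
G(26) = mex({0, 1, 3, 4, 5, 7}) = 2
G(27) = mex({0, 1, 3, 5}) = 2
G(28) = mex({0, 1, 2, 5}) = 3
G(29) = mex({0, 1, 2, 4, 5, 6}) = 3
G(30) = mex({1, 2, 4, 6}) = 0
G(31) = mex({0, 1, 2, 3, 4, 6}) = 5
G(32) = mex({1, 2, 3, 4, 7}) = 0
G(33) = mex({0, 3, 7}) = 1
G(34) = mex({0, 2, 3, 5, 7}) = 1
G(35) = mex({0, 2, 3, 5, 6}) = 1
G(36) = mex({0, 1, 2, 5, 6}) = 3
G(37) = mex({0, 1, 2, 4, 5, 6}) = 3
G(38) = mex({0, 1, 2, 4}) = 3
G(39) = mex({0, 1, 2, 3, 4, 7}) = 5
G(40) = mex({0, 1, 2, 3, 4, 5, 7}) = 6
G(41) = mex({0, 1, 2, 3, 5, 7}) = 4
G(42) = mex({0, 1, 2, 3, 5, 6, 7}) = 4
G(43) = mex({0, 2, 3, 5, 6}) = 1
G(44) = mex({1, 2, 3, 4, 5, 6}) = 0
G(45) = mex({0, 1, 2, 3, 4, 6, 7}) = 5
G(46) = mex({0, 1, 2, 3, 4, 7}) = 5
Therefore G(46) = 5.

5


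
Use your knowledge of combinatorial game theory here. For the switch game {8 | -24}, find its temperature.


The game is {8 | -24}, a switch {a | b} with numbers a > b.
Cooling {a | b} by t gives {a - t | b + t}, which stops being hot when a - t = b + t, i.e. at t = (a - b)/2. So the temperature of a switch is (a - b)/2.
Temperature = (Left option - Right option) / 2
= (8 - (-24)) / 2
= 32 / 2
= 16

16


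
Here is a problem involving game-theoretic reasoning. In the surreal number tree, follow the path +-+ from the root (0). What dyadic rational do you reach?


Sign expansion: +-+
Rule: track bounds (lo, hi), initially (-inf, +inf). On '+', the current value becomes lo and we move to the simplest number in (value, hi): value + 1 if hi = +inf, otherwise the midpoint (value + hi)/2. On '-', the current value becomes hi and we move to value - 1 if lo = -inf, otherwise the midpoint (lo + value)/2.
Start at 0.
Step 1: sign = +, move right. Bounds: (0, +inf). Value = 1
Step 2: sign = -, move left. Bounds: (0, 1). Value = 1/2
Step 3: sign = +, move right. Bounds: (1/2, 1). Value = 3/4
The surreal number with sign expansion +-+ is 3/4.

3/4


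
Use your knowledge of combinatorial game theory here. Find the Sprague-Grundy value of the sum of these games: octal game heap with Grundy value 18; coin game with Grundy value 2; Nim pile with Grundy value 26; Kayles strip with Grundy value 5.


By the Sprague-Grundy theorem, the Grundy value of a sum of games is the XOR of individual Grundy values.
octal game heap: Grundy value = 18. Running XOR: 0 XOR 18 = 18
coin game: Grundy value = 2. Running XOR: 18 XOR 2 = 16
Nim pile: Grundy value = 26. Running XOR: 16 XOR 26 = 10
Kayles strip: Grundy value = 5. Running XOR: 10 XOR 5 = 15
The combined Grundy value is 15.

15


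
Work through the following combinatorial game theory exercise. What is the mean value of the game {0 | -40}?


Game = {0 | -40}, a switch {a | b} with numbers a > b.
Its thermograph has left wall a - t and right wall b + t, which meet at t = (a - b)/2, where both equal (a + b)/2. So the mast (mean value) is at (a + b)/2.
Mean = (0 + (-40))/2 = -40/2 = -20

-20


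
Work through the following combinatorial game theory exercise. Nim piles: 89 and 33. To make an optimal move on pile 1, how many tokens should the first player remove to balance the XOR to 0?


Piles: 89 and 33
Current XOR: 89 XOR 33 = 120 (non-zero, so this is an N-position).
To make the XOR zero, we need to find a move that balances the piles.
For pile 1 (size 89): target = 89 XOR 120 = 33
We reduce pile 1 from 89 to 33.
Tokens removed: 89 - 33 = 56
Verification: 33 XOR 33 = 0

56


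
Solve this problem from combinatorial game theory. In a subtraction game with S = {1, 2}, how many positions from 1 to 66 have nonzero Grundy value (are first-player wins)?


Subtraction set S = {1, 2}, so G(n) = n mod 3.
G(n) = 0 when n is a multiple of 3.
Multiples of 3 in [1, 66]: 22
N-positions (nonzero Grundy) = 66 - 22 = 44

44


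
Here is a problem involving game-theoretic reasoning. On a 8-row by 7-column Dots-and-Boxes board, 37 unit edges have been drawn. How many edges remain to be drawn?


Grid: 8 x 7 boxes, i.e. 9 rows and 8 columns of dots.
Horizontal edges: (rows + 1) * cols = 9 * 7 = 63
Vertical edges: rows * (cols + 1) = 8 * 8 = 64
Total edges: 63 + 64 = 127
Edges drawn: 37
Remaining: 127 - 37 = 90

90


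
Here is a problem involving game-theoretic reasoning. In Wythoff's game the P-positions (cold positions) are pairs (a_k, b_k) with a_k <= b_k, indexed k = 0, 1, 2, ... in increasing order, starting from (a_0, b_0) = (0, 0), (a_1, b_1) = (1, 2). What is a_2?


By Wythoff's theorem, a_k = floor(k * phi) and b_k = floor(k * phi^2) = a_k + k, where phi = (1 + sqrt(5))/2 is the golden ratio.
phi = (1 + sqrt(5))/2 = 1.618034
k = 2
k * phi = 2 * 1.618034 = 3.236068
a_2 = floor(k * phi) = 3

3


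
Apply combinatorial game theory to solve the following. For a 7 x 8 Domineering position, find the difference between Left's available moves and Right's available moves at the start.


Board is 7 x 8 (rows x cols).
Left (vertical) placements: (rows-1) * cols = 6 * 8 = 48
Right (horizontal) placements: rows * (cols-1) = 7 * 7 = 49
Advantage = Left - Right = 48 - 49 = -1

-1


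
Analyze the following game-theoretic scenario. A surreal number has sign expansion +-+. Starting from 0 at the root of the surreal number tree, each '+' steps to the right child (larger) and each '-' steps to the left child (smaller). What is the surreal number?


Sign expansion: +-+
Rule: track bounds (lo, hi), initially (-inf, +inf). On '+', the current value becomes lo and we move to the simplest number in (value, hi): value + 1 if hi = +inf, otherwise the midpoint (value + hi)/2. On '-', the current value becomes hi and we move to value - 1 if lo = -inf, otherwise the midpoint (lo + value)/2.
Start at 0.
Step 1: sign = +, move right. Bounds: (0, +inf). Value = 1
Step 2: sign = -, move left. Bounds: (0, 1). Value = 1/2
Step 3: sign = +, move right. Bounds: (1/2, 1). Value = 3/4
The surreal number with sign expansion +-+ is 3/4.

3/4


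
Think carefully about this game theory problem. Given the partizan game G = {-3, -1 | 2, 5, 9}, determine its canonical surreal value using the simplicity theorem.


Left options: {-3, -1}, max = -1
Right options: {2, 5, 9}, min = 2
All options are numbers and max(Left) < min(Right), so by the simplicity theorem the value is the simplest (earliest-born) number strictly between -1 and 2.
Integers 0 through 1 all lie strictly between -1 and 2.
Among integers, the simplest (lowest birthday = smallest |n|; 0 is born on day 0, +-n on day n) is 0.
No non-integer in the interval can be simpler: if x is a non-integer in the interval, then floor(x) or ceil(x) also lies in the interval (the interval contains an integer), and both are proper prefixes of x's sign expansion, i.e. born earlier. So the game value is 0.
Game value = 0

0


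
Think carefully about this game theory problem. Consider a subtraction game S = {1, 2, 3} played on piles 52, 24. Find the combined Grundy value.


Subtraction set: {1, 2, 3}
For this subtraction set, G(n) = n mod 4 (period = max + 1 = 4).
Pile 1 (size 52): G(52) = 52 mod 4 = 0
Pile 2 (size 24): G(24) = 24 mod 4 = 0
Total Grundy value = XOR of all: 0 XOR 0 = 0

0


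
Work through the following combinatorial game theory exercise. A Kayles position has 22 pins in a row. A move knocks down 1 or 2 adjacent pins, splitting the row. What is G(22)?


Kayles: a move removes 1 or 2 adjacent pins from a contiguous row.
Removing pins from a row of k leaves two independent rows (a, b) with a + b = k - 1 (one pin) or a + b = k - 2 (two pins); an end removal gives a = 0.
By Sprague-Grundy, G(k) = mex{ G(a) XOR G(b) } over all these splits. G(0) = 0.
G(1): splits (0,0):0^0=0 -> mex({0}) = 1
G(2): splits (0,1):0^1=1 (0,0):0^0=0 -> mex({0, 1}) = 2
G(3): splits (0,2):0^2=2 (1,1):1^1=0 (0,1):0^1=1 -> mex({0, 1, 2}) = 3
G(4): splits (0,3):0^3=3 (1,2):1^2=3 (0,2):0^2=2 (1,1):1^1=0 -> mex({0, 2, 3}) = 1
G(5): splits (0,4):0^1=1 (1,3):1^3=2 (2,2):2^2=0 (0,3):0^3=3 (1,2):1^2=3 -> mex({0, 1, 2, 3}) = 4
G(6) = mex({0, 1, 2, 4}) = 3
G(7) = mex({0, 1, 3, 4, 5}) = 2
G(8) = mex({0, 2, 3, 5, 6}) = 1
G(9) = mex({0, 1, 2, 3, 6, 7}) = 4
G(10) = mex({0, 1, 3, 4, 5, 7}) = 2
G(11) = mex({0, 1, 2, 3, 4, 5}) = 6
G(12) = mex({0, 1, 2, 3, 5, 6, 7}) = 4
G(13) = mex({0, 2, 3, 4, 6, 7}) = 1
G(14) = mex({0, 1, 4, 5, 6, 7}) = 2
G(15) = mex({0, 1, 2, 3, 4, 5, 6}) = 7
G(16) = mex({0, 2, 3, 5, 6, 7}) = 1
G(17) = mex({0, 1, 2, 3, 5, 6, 7}) = 4
G(18) = mex({0, 1, 2, 4, 5, 6}) = 3
G(19) = mex({0, 1, 3, 4, 5, 7}) = 2
G(20) = mex({0, 2, 3, 4, 5, 6, 7}) = 1
G(21) = mex({0, 1, 2, 3, 5, 6, 7}) = 4
G(22) = mex({0, 1, 2, 3, 4, 5, 7}) = 6
Therefore G(22) = 6.

6


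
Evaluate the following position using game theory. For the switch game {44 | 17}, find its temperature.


The game is {44 | 17}, a switch {a | b} with numbers a > b.
Cooling {a | b} by t gives {a - t | b + t}, which stops being hot when a - t = b + t, i.e. at t = (a - b)/2. So the temperature of a switch is (a - b)/2.
Temperature = (Left option - Right option) / 2
= (44 - (17)) / 2
= 27 / 2
= 27/2

27/2


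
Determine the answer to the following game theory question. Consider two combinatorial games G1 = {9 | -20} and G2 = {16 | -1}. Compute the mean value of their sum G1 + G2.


G1 = {9 | -20}, G2 = {16 | -1}
Each is a switch {a | b} with numbers a > b; its mean value is (a + b)/2, and mean value is additive over game sums: m(G1 + G2) = m(G1) + m(G2).
Mean of G1 = (9 + (-20))/2 = -11/2 = -11/2
Mean of G2 = (16 + (-1))/2 = 15/2 = 15/2
Mean of G1 + G2 = -11/2 + 15/2 = 2

2


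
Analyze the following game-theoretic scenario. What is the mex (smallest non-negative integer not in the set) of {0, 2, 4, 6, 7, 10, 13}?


Set = {0, 2, 4, 6, 7, 10, 13}
0 is in the set.
1 is NOT in the set. This is the mex.
mex = 1

1


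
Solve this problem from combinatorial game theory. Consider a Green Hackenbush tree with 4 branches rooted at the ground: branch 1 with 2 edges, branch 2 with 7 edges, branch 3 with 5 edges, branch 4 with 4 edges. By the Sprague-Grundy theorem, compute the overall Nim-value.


The tree has 4 branches from the ground vertex.
In Green Hackenbush, the Nim-value of a simple path of length k is k.
Branch 1: length 2, Nim-value = 2
Branch 2: length 7, Nim-value = 7
Branch 3: length 5, Nim-value = 5
Branch 4: length 4, Nim-value = 4
Total Nim-value = XOR of all branch values:
0 XOR 2 = 2
2 XOR 7 = 5
5 XOR 5 = 0
0 XOR 4 = 4
Nim-value of the tree = 4

4


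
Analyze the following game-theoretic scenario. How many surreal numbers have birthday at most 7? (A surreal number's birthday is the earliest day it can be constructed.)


Day 0: {|} = 0 is born. Count = 1.
Day n: the number of surreal numbers born by day n is 2^(n+1) - 1.
By day 0: 2^1 - 1 = 1
By day 1: 2^2 - 1 = 3
By day 2: 2^3 - 1 = 7
By day 3: 2^4 - 1 = 15
By day 4: 2^5 - 1 = 31
By day 5: 2^6 - 1 = 63
By day 6: 2^7 - 1 = 127
By day 7: 2^8 - 1 = 255
By day 7: 255 surreal numbers.

255


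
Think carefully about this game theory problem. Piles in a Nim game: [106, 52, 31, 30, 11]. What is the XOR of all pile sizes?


We need the XOR (exclusive or) of all pile sizes.
After XOR-ing pile 1 (size 106): 0 XOR 106 = 106
After XOR-ing pile 2 (size 52): 106 XOR 52 = 94
After XOR-ing pile 3 (size 31): 94 XOR 31 = 65
After XOR-ing pile 4 (size 30): 65 XOR 30 = 95
After XOR-ing pile 5 (size 11): 95 XOR 11 = 84
The Nim-value of this position is 84.

84


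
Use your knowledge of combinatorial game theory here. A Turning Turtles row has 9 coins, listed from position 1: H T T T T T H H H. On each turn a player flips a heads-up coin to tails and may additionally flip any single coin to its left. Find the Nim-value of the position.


Coins: H T T T T T H H H
Key fact: a single head at position k behaves exactly like a Nim heap of size k (turning it to T and optionally flipping a coin at j < k corresponds to moving the heap from k to j, or to 0), and heads combine as a disjunctive sum (two heads at the same place would cancel, matching j XOR j = 0). So the Nim-value is the XOR of the 1-indexed positions of the heads.
Face-up positions (1-indexed): [1, 7, 8, 9]
XOR 0 with 1: 0 XOR 1 = 1
XOR 1 with 7: 1 XOR 7 = 6
XOR 6 with 8: 6 XOR 8 = 14
XOR 14 with 9: 14 XOR 9 = 7
Nim-value = 7

7


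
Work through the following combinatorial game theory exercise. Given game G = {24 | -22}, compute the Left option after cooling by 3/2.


Original game: {24 | -22} (a switch {a | b} with a > b).
Cooling by t (for t below the temperature (a - b)/2 = 23) taxes each move by t: {a | b} cooled by t is {a - t | b + t}.
Cooling amount: t = 3/2
Cooled Left option: 24 - 3/2 = 45/2
Cooled Right option: -22 + 3/2 = -41/2
Cooled game: {45/2 | -41/2}
Left option = 45/2

45/2


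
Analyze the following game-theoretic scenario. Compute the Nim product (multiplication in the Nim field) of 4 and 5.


Nim multiplication is bilinear over XOR: (u XOR v) * w = (u*w) XOR (v*w).
So we split each operand into its bit components and XOR the pairwise Nim products.
4 = 4 (as XOR of powers of 2).
5 = 1 + 4 (as XOR of powers of 2).
Using the standard Nim-product table on single bits:
  2*2 = 3,   2*4 = 8,   2*8 = 12,
  4*4 = 6,   4*8 = 11,  8*8 = 13,
and  1*x = x (identity), k*l = l*k (commutative).
Pairwise Nim products:
  4 * 1 = 4
  4 * 4 = 6
XOR them: 4 XOR 6 = 2.
Result: 4 * 5 = 2 (in Nim).

2


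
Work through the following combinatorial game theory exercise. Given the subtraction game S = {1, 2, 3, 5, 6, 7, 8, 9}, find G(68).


The subtraction set is S = {1, 2, 3, 5, 6, 7, 8, 9}.
G(k) = mex{ G(k - s) : s in S, s <= k }. We compute iteratively: G(0) = 0.
G(1) = mex({0}) = 1
G(2) = mex({0, 1}) = 2
G(3) = mex({0, 1, 2}) = 3
G(4) = mex({1, 2, 3}) = 0
G(5) = mex({0, 2, 3}) = 1
G(6) = mex({0, 1, 3}) = 2
G(7) = mex({0, 1, 2}) = 3
G(8) = mex({0, 1, 2, 3}) = 4
G(9) = mex({0, 1, 2, 3, 4}) = 5
G(10) = mex({0, 1, 2, 3, 4, 5}) = 6
G(11) = mex({0, 1, 2, 3, 4, 5, 6}) = 7
G(12) = mex({0, 1, 2, 3, 5, 6, 7}) = 4
G(13) = mex({0, 1, 2, 3, 4, 6, 7}) = 5
G(14) = mex({1, 2, 3, 4, 5, 7}) = 0
G(15) = mex({0, 2, 3, 4, 5, 6}) = 1
G(16) = mex({0, 1, 3, 4, 5, 6, 7}) = 2
G(17) = mex({0, 1, 2, 4, 5, 6, 7}) = 3
G(18) = mex({1, 2, 3, 4, 5, 6, 7}) = 0
G(19) = mex({0, 2, 3, 4, 5, 6, 7}) = 1
G(20) = mex({0, 1, 3, 4, 5, 7}) = 2
G(21) = mex({0, 1, 2, 4, 5}) = 3
G(22) = mex({0, 1, 2, 3, 5}) = 4
Observe that G(14)..G(22) = 0, 1, 2, 3, 0, 1, 2, 3, 4 repeats G(0)..G(8) = 0, 1, 2, 3, 0, 1, 2, 3, 4.
For k >= max(S) = 9, G(k) is determined by the previous 9 values G(k-9)..G(k-1); a window of 9 consecutive values has recurred shifted by 14, so by induction G(k + 14) = G(k) for all k >= 0: the sequence is periodic from the start with period 14.
One period: G(0..13) = 0, 1, 2, 3, 0, 1, 2, 3, 4, 5, 6, 7, 4, 5.
68 mod 14 = 12, so G(68) = G(12) = 4.

4


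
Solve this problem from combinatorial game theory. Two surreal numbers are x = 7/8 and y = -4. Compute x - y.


x = 7/8, y = -4
Converting to common denominator: 8
x = 7/8, y = -32/8
x - y = 7/8 - -4 = 39/8

39/8


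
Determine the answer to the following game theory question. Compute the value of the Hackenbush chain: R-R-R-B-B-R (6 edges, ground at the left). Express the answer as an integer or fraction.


Edges (from ground): R-R-R-B-B-R
By Berlekamp's sign-expansion rule, a Blue-Red Hackenbush stalk has the value of the surreal number whose sign sequence is the edge sequence with B -> + and R -> -.
Sign sequence: ---++-
Trace the sign expansion in the surreal number tree, starting from 0:
Edge 1: R (sign -) -> bounds (-inf, 0), value = -1
Edge 2: R (sign -) -> bounds (-inf, -1), value = -2
Edge 3: R (sign -) -> bounds (-inf, -2), value = -3
Edge 4: B (sign +) -> bounds (-3, -2), value = -5/2
Edge 5: B (sign +) -> bounds (-5/2, -2), value = -9/4
Edge 6: R (sign -) -> bounds (-5/2, -9/4), value = -19/8
Game value = -19/8

-19/8


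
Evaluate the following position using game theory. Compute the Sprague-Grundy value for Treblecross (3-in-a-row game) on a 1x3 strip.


Treblecross: place X on empty cells; 3-in-a-row wins.
Playing within two cells of an existing X lets the opponent win at once, so sensible play treats the cells i-2..i+2 around each X as dead. The player left with no safe cell loses, so this is a normal-play take-away game on strips of safe cells.
Placing X at cell i (0-indexed) of a strip of k safe cells leaves independent strips of sizes max(0, i-2) and max(0, k-i-3). Hence G(k) = mex{ G(max(0,i-2)) XOR G(max(0,k-i-3)) : 0 <= i < k }, with G(0) = 0.
G(1): splits (0,0):0^0=0 -> mex({0}) = 1
G(2): splits (0,0):0^0=0 -> mex({0}) = 1
G(3): splits (0,0):0^0=0 -> mex({0}) = 1
Therefore G(3) = 1.

1


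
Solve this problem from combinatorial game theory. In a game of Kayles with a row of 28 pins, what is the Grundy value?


Kayles: a move removes 1 or 2 adjacent pins from a contiguous row.
Removing pins from a row of k leaves two independent rows (a, b) with a + b = k - 1 (one pin) or a + b = k - 2 (two pins); an end removal gives a = 0.
By Sprague-Grundy, G(k) = mex{ G(a) XOR G(b) } over all these splits. G(0) = 0.
G(1): splits (0,0):0^0=0 -> mex({0}) = 1
G(2): splits (0,1):0^1=1 (0,0):0^0=0 -> mex({0, 1}) = 2
G(3): splits (0,2):0^2=2 (1,1):1^1=0 (0,1):0^1=1 -> mex({0, 1, 2}) = 3
G(4): splits (0,3):0^3=3 (1,2):1^2=3 (0,2):0^2=2 (1,1):1^1=0 -> mex({0, 2, 3}) = 1
G(5): splits (0,4):0^1=1 (1,3):1^3=2 (2,2):2^2=0 (0,3):0^3=3 (1,2):1^2=3 -> mex({0, 1, 2, 3}) = 4
G(6) = mex({0, 1, 2, 4}) = 3
G(7) = mex({0, 1, 3, 4, 5}) = 2
G(8) = mex({0, 2, 3, 5, 6}) = 1
G(9) = mex({0, 1, 2, 3, 6, 7}) = 4
G(10) = mex({0, 1, 3, 4, 5, 7}) = 2
G(11) = mex({0, 1, 2, 3, 4, 5}) = 6
G(12) = mex({0, 1, 2, 3, 5, 6, 7}) = 4
G(13) = mex({0, 2, 3, 4, 6, 7}) = 1
G(14) = mex({0, 1, 4, 5, 6, 7}) = 2
G(15) = mex({0, 1, 2, 3, 4, 5, 6}) = 7
G(16) = mex({0, 2, 3, 5, 6, 7}) = 1
G(17) = mex({0, 1, 2, 3, 5, 6, 7}) = 4
G(18) = mex({0, 1, 2, 4, 5, 6}) = 3
G(19) = mex({0, 1, 3, 4, 5, 7}) = 2
G(20) = mex({0, 2, 3, 4, 5, 6, 7}) = 1
G(21) = mex({0, 1, 2, 3, 5, 6, 7}) = 4
G(22) = mex({0, 1, 2, 3, 4, 5, 7}) = 6
G(23) = mex({0, 1, 2, 3, 4, 5, 6}) = 7
G(24) = mex({0, 1, 2, 3, 5, 6, 7}) = 4
G(25) = mex({0, 2, 3, 4, 6, 7}) = 1
G(26) = mex({0, 1, 3, 4, 5, 6, 7}) = 2
G(27) = mex({0, 1, 2, 3, 4, 5, 6, 7}) = 8
G(28) = mex({0, 1, 2, 3, 4, 6, 7, 8}) = 5
Therefore G(28) = 5.

5


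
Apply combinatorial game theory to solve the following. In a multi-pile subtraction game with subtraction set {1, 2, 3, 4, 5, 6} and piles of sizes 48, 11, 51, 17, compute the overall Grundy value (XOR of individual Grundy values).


Subtraction set: {1, 2, 3, 4, 5, 6}
For this subtraction set, G(n) = n mod 7 (period = max + 1 = 7).
Pile 1 (size 48): G(48) = 48 mod 7 = 6
Pile 2 (size 11): G(11) = 11 mod 7 = 4
Pile 3 (size 51): G(51) = 51 mod 7 = 2
Pile 4 (size 17): G(17) = 17 mod 7 = 3
Total Grundy value = XOR of all: 6 XOR 4 XOR 2 XOR 3 = 3

3


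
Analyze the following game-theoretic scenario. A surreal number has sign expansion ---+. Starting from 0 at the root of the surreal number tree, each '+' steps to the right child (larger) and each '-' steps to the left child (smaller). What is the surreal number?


Sign expansion: ---+
Rule: track bounds (lo, hi), initially (-inf, +inf). On '+', the current value becomes lo and we move to the simplest number in (value, hi): value + 1 if hi = +inf, otherwise the midpoint (value + hi)/2. On '-', the current value becomes hi and we move to value - 1 if lo = -inf, otherwise the midpoint (lo + value)/2.
Start at 0.
Step 1: sign = -, move left. Bounds: (-inf, 0). Value = -1
Step 2: sign = -, move left. Bounds: (-inf, -1). Value = -2
Step 3: sign = -, move left. Bounds: (-inf, -2). Value = -3
Step 4: sign = +, move right. Bounds: (-3, -2). Value = -5/2
The surreal number with sign expansion ---+ is -5/2.

-5/2


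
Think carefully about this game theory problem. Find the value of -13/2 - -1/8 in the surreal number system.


x = -13/2, y = -1/8
Converting to common denominator: 8
x = -52/8, y = -1/8
x - y = -13/2 - -1/8 = -51/8

-51/8


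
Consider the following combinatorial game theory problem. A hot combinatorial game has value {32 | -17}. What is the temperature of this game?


The game is {32 | -17}, a switch {a | b} with numbers a > b.
Cooling {a | b} by t gives {a - t | b + t}, which stops being hot when a - t = b + t, i.e. at t = (a - b)/2. So the temperature of a switch is (a - b)/2.
Temperature = (Left option - Right option) / 2
= (32 - (-17)) / 2
= 49 / 2
= 49/2

49/2


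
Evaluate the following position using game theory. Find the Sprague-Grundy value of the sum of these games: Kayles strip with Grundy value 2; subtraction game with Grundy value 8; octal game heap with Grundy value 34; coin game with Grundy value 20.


By the Sprague-Grundy theorem, the Grundy value of a sum of games is the XOR of individual Grundy values.
Kayles strip: Grundy value = 2. Running XOR: 0 XOR 2 = 2
subtraction game: Grundy value = 8. Running XOR: 2 XOR 8 = 10
octal game heap: Grundy value = 34. Running XOR: 10 XOR 34 = 40
coin game: Grundy value = 20. Running XOR: 40 XOR 20 = 60
The combined Grundy value is 60.

60


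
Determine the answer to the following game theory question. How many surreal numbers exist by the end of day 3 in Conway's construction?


Day 0: {|} = 0 is born. Count = 1.
Day n: the number of surreal numbers born by day n is 2^(n+1) - 1.
By day 0: 2^1 - 1 = 1
By day 1: 2^2 - 1 = 3
By day 2: 2^3 - 1 = 7
By day 3: 2^4 - 1 = 15
By day 3: 15 surreal numbers.

15


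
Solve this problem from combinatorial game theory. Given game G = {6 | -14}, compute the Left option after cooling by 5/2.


Original game: {6 | -14} (a switch {a | b} with a > b).
Cooling by t (for t below the temperature (a - b)/2 = 10) taxes each move by t: {a | b} cooled by t is {a - t | b + t}.
Cooling amount: t = 5/2
Cooled Left option: 6 - 5/2 = 7/2
Cooled Right option: -14 + 5/2 = -23/2
Cooled game: {7/2 | -23/2}
Left option = 7/2

7/2


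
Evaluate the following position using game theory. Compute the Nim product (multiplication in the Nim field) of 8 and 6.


Nim multiplication is bilinear over XOR: (u XOR v) * w = (u*w) XOR (v*w).
So we split each operand into its bit components and XOR the pairwise Nim products.
8 = 8 (as XOR of powers of 2).
6 = 2 + 4 (as XOR of powers of 2).
Using the standard Nim-product table on single bits:
  2*2 = 3,   2*4 = 8,   2*8 = 12,
  4*4 = 6,   4*8 = 11,  8*8 = 13,
and  1*x = x (identity), k*l = l*k (commutative).
Pairwise Nim products:
  8 * 2 = 12
  8 * 4 = 11
XOR them: 12 XOR 11 = 7.
Result: 8 * 6 = 7 (in Nim).

7


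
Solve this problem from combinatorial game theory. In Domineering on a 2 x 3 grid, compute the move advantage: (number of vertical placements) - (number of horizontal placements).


Board is 2 x 3 (rows x cols).
Left (vertical) placements: (rows-1) * cols = 1 * 3 = 3
Right (horizontal) placements: rows * (cols-1) = 2 * 2 = 4
Advantage = Left - Right = 3 - 4 = -1

-1


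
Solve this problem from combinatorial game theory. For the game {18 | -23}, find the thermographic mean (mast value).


Game = {18 | -23}, a switch {a | b} with numbers a > b.
Its thermograph has left wall a - t and right wall b + t, which meet at t = (a - b)/2, where both equal (a + b)/2. So the mast (mean value) is at (a + b)/2.
Mean = (18 + (-23))/2 = -5/2 = -5/2

-5/2


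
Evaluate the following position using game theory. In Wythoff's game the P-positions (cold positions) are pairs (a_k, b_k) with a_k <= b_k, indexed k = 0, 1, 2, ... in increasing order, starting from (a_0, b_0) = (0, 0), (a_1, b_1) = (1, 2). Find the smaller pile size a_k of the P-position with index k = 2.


By Wythoff's theorem, a_k = floor(k * phi) and b_k = floor(k * phi^2) = a_k + k, where phi = (1 + sqrt(5))/2 is the golden ratio.
phi = (1 + sqrt(5))/2 = 1.618034
k = 2
k * phi = 2 * 1.618034 = 3.236068
a_2 = floor(k * phi) = 3

3


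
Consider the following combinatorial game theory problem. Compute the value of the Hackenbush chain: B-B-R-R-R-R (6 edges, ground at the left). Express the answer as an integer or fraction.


Edges (from ground): B-B-R-R-R-R
By Berlekamp's sign-expansion rule, a Blue-Red Hackenbush stalk has the value of the surreal number whose sign sequence is the edge sequence with B -> + and R -> -.
Sign sequence: ++----
Trace the sign expansion in the surreal number tree, starting from 0:
Edge 1: B (sign +) -> bounds (0, +inf), value = 1
Edge 2: B (sign +) -> bounds (1, +inf), value = 2
Edge 3: R (sign -) -> bounds (1, 2), value = 3/2
Edge 4: R (sign -) -> bounds (1, 3/2), value = 5/4
Edge 5: R (sign -) -> bounds (1, 5/4), value = 9/8
Edge 6: R (sign -) -> bounds (1, 9/8), value = 17/16
Game value = 17/16

17/16
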